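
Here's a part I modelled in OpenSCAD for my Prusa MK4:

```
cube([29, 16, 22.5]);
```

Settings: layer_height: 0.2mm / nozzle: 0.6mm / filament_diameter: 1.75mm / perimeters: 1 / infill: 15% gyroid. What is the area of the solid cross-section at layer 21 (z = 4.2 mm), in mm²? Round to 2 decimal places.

At z = 4.2 mm: the cube (footprint 29×16) is included at this height (area 464.00 mm²). Overall, the cross-section is a single solid region. Net area = 464.00 mm².

464.00 mm²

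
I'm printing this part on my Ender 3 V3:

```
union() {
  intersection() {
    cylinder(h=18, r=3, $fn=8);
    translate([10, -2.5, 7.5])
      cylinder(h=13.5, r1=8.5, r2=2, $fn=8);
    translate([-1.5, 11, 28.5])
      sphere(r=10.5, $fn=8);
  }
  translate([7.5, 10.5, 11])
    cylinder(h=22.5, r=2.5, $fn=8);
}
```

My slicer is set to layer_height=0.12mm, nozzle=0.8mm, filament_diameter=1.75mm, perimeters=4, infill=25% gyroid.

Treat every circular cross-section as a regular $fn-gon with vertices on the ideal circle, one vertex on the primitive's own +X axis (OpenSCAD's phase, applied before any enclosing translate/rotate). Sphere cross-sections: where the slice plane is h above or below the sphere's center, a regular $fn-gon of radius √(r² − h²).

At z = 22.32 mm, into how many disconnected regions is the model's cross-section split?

At z = 22.32 mm: the cylinder is not intersected at this z (z outside [0, 18]); the cone at (10, -2.5) does not reach this height (z outside [7.5, 21]); the r=10.5 sphere at (-1.5, 11) contributes a regular 8-gon of circumradius √(10.5²−6.18²) = 8.489; After intersecting: at least one operand is absent at this height, so nothing remains; the r=2.5 cylinder at (7.5, 10.5) contributes a regular 8-gon of circumradius 2.5; Merging all regions: only the r=2.5 cylinder at (7.5, 10.5) is present, so the union is just that shape — 1 connected region. The result has 1 disconnected region.

1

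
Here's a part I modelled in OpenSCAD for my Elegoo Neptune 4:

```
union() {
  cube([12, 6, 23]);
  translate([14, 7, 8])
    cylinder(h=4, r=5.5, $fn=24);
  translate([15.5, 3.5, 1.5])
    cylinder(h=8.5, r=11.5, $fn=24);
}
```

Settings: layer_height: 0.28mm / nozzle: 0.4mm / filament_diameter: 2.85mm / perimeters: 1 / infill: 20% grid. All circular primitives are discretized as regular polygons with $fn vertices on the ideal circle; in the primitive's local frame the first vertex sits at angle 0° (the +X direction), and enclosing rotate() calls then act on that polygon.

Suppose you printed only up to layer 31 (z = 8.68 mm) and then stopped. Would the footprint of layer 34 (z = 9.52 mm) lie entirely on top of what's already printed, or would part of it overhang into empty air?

entirely on top

Compare the two slices. At z = 8.68: the cube (footprint 12×6) is included at this height (area 72.00 mm²); the r=5.5 cylinder at (14, 7) contributes a regular 24-gon of circumradius 5.5 (area = (24/2)·5.500²·sin(360°/24) = 93.95 mm²); the r=11.5 cylinder at (15.5, 3.5) gives a regular 24-gon of circumradius 11.5 (constant along its height) (area = (24/2)·11.500²·sin(360°/24) = 410.75 mm²); Taking the union: the regions partially overlap — summed areas 576.70 mm² minus the doubly-counted overlap 140.69 mm² gives 436.00 mm² — area = 436.00 mm². At z = 9.52: the cube (footprint 12×6) is included at this height (area 72.00 mm²); the r=5.5 cylinder at (14, 7) gives a regular 24-gon of circumradius 5.5 (constant along its height) (area = (24/2)·5.500²·sin(360°/24) = 93.95 mm²); the cylinder at (15.5, 3.5): section is a regular 24-gon, circumradius r=11.5 (area = (24/2)·11.500²·sin(360°/24) = 410.75 mm²); Merging all regions: the regions partially overlap — summed areas 576.70 mm² minus the doubly-counted overlap 140.69 mm² gives 436.00 mm² — area = 436.00 mm². Checking containment: the cross-section at z = 9.52 is a subset of the cross-section at z = 8.68.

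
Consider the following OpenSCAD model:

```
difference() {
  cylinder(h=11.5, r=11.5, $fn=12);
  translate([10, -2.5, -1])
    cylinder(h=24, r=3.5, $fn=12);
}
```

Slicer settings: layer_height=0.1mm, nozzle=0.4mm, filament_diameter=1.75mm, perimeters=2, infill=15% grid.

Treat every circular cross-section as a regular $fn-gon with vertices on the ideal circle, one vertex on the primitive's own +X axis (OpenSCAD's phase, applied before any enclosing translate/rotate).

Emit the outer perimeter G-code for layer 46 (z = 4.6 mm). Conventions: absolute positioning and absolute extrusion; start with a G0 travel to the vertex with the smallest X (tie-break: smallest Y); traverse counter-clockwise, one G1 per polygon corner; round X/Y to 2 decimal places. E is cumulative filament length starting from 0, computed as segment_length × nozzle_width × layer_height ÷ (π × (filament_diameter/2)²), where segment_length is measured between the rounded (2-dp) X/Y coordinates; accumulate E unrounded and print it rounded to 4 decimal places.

G0 X-11.50 Y0.00 Z4.60
G1 X-9.96 Y-5.75 E0.0990
G1 X-5.75 Y-9.96 E0.1980
G1 X0.00 Y-11.50 E0.2970
G1 X5.75 Y-9.96 E0.3960
G1 X9.77 Y-5.94 E0.4905
G1 X8.25 Y-5.53 E0.5167
G1 X6.97 Y-4.25 E0.5468
G1 X6.50 Y-2.50 E0.5770
G1 X6.97 Y-0.75 E0.6071
G1 X8.25 Y0.53 E0.6372
G1 X10.00 Y1.00 E0.6673
G1 X11.33 Y0.64 E0.6902
G1 X9.96 Y5.75 E0.7782
G1 X5.75 Y9.96 E0.8772
G1 X0.00 Y11.50 E0.9762
G1 X-5.75 Y9.96 E1.0752
G1 X-9.96 Y5.75 E1.1742
G1 X-11.50 Y0.00 E1.2732

At z = 4.6 mm: the cylinder: section is a regular 12-gon, circumradius r=11.5; the r=3.5 cylinder at (10, -2.5) gives a regular 12-gon of circumradius 3.5 (constant along its height); After the difference (first − rest): starting from the r=11.5 cylinder, the r=3.5 cylinder at (10, -2.5) partially overlaps it — only the 23.68 mm² overlap (of its 36.75 mm²) is removed, clipping the outline — 1 connected region. The outline is a single polygon with 18 vertices. Extrusion per mm of travel: 0.4 × 0.1 / (π × 0.875²) = 0.016630. Accumulating E over each segment gives final E = 1.2732.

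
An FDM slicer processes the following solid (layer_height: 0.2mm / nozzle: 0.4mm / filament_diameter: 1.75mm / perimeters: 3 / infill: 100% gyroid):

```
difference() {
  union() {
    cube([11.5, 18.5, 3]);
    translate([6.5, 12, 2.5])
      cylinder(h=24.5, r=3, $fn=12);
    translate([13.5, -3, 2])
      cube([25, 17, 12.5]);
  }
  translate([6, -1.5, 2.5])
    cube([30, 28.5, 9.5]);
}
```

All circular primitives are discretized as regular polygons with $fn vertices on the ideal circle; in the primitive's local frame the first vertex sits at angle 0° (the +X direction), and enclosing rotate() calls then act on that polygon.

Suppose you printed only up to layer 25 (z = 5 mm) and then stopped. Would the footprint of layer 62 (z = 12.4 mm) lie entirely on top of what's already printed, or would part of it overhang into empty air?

part overhangs

Compare the two slices. At z = 5: the cube does not reach this height (z outside [0, 3]); the r=3 cylinder at (6.5, 12) contributes a regular 12-gon of circumradius 3 (area = (12/2)·3.000²·sin(360°/12) = 27.00 mm²); the 25×17 cube at (13.5, -3) contributes its full rectangle (area 425.00 mm²); Taking the union: the 2 present regions are separate (no shared area or edge), so areas and boundary lengths simply add and each stays a separate island — area = 452.00 mm²; the cube at (6, -1.5) is present — its section is the full 30×28.5 rectangle (area 855.00 mm²); After the difference (first − rest): starting from the result so far (452.00 mm²), the 30×28.5 cube at (6, -1.5) partially overlaps it — only the 365.18 mm² overlap (of its 855.00 mm²) is removed, clipping the outline — area = 86.82 mm². At z = 12.4: the cube is absent (z outside [0, 3]); the r=3 cylinder at (6.5, 12) gives a regular 12-gon of circumradius 3 (constant along its height) (area = (12/2)·3.000²·sin(360°/12) = 27.00 mm²); the 25×17 cube at (13.5, -3) contributes its full rectangle (area 425.00 mm²); Merging all regions: the 2 present regions are separate (no shared area or edge), so areas and boundary lengths simply add and each stays a separate island — area = 452.00 mm²; the cube at (6, -1.5) is absent (z outside [2.5, 12]); After the difference (first − rest): none of the subtracted shapes is present at this height, so that combined region is unchanged — area = 452.00 mm². Checking containment: at z = 12.4 the cross-section extends beyond the z = 5 cross-section by about 365.18 mm².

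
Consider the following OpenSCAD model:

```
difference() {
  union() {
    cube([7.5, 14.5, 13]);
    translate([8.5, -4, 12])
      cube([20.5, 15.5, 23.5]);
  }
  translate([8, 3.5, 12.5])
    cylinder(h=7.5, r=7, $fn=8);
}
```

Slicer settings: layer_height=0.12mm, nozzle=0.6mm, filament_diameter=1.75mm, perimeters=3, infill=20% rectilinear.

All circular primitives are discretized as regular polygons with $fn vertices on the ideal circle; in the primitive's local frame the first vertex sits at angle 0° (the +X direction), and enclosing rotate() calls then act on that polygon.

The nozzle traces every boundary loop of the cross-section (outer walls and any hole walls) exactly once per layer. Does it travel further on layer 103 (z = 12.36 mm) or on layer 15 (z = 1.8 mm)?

Layer 103 (z = 12.36): the cube (footprint 7.5×14.5) is included at this height (perimeter 44.00 mm); the cube at (8.5, -4) is present — its section is the full 20.5×15.5 rectangle (perimeter 72.00 mm); Taking the union: the 2 present regions are separate (no shared area or edge), so areas and boundary lengths simply add and each stays a separate island — boundary = 116.00 mm; the cylinder at (8, 3.5) is not intersected at this z (z outside [12.5, 20]); Subtracting the remaining from the first: none of the subtracted shapes is present at this height, so that combined region is unchanged — boundary = 116.00 mm. So its perimeter = 116.00 mm. Layer 15 (z = 1.8): the 7.5×14.5 cube contributes its full rectangle (perimeter 44.00 mm); the cube at (8.5, -4) is not intersected at this z (z outside [12, 35.5]); Merging all regions: only the 7.5×14.5 cube is present, so the union is just that shape — boundary = 44.00 mm; the cylinder at (8, 3.5) is not intersected at this z (z outside [12.5, 20]); Subtracting the remaining from the first: none of the subtracted shapes is present at this height, so that combined region is unchanged — boundary = 44.00 mm. So its perimeter = 44.00 mm. Layer 103 is larger (116.00 vs 44.00 mm).

layer 103 (z = 12.36 mm)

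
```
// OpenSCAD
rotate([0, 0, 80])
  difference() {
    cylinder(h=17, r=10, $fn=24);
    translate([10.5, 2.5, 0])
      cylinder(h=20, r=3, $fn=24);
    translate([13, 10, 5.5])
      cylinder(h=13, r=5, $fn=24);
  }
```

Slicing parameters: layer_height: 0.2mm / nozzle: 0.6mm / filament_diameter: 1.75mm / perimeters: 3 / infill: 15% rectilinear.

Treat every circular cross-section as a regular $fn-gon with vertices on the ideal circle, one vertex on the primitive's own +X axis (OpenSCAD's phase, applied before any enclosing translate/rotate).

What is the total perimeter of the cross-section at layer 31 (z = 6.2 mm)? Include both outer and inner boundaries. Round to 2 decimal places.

At z = 6.2 mm: the cylinder: section is a regular 24-gon, circumradius r=10 (perimeter = 2·24·10.000·sin(180°/24) = 62.65 mm); the r=3 cylinder at (10.5, 2.5) gives a regular 24-gon of circumradius 3 (constant along its height) (perimeter = 2·24·3.000·sin(180°/24) = 18.80 mm); the r=5 cylinder at (13, 10) contributes a regular 24-gon of circumradius 5 (perimeter = 2·24·5.000·sin(180°/24) = 31.33 mm); Subtracting the remaining from the first: starting from the r=10 cylinder, the r=3 cylinder at (10.5, 2.5) partially overlaps it — only the 8.24 mm² overlap (of its 27.95 mm²) is removed, clipping the outline; the r=5 cylinder at (13, 10) misses the remaining region (no effect) — boundary = 64.04 mm; (whole slice rotated 80° about Z — lengths, areas and connectivity unchanged). Overall, the cross-section is a single solid region. Total boundary length (outer) = 64.04 mm.

64.04 mm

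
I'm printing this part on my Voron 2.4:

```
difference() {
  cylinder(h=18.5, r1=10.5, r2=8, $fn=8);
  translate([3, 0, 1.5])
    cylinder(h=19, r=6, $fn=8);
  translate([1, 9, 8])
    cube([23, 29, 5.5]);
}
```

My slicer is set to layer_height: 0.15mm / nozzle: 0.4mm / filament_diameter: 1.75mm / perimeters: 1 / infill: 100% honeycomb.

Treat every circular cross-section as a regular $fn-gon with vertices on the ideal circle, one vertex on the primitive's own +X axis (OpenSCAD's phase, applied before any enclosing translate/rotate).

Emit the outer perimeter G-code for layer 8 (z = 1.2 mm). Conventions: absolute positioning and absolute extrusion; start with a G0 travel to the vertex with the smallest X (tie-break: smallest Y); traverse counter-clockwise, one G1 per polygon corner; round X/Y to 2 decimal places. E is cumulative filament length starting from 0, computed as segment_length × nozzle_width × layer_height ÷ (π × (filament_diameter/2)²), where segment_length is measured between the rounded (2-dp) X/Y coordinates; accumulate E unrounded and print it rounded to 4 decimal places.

G0 X-10.34 Y0.00 Z1.20
G1 X-7.31 Y-7.31 E0.1974
G1 X0.00 Y-10.34 E0.3948
G1 X7.31 Y-7.31 E0.5922
G1 X10.34 Y0.00 E0.7896
G1 X7.31 Y7.31 E0.9870
G1 X0.00 Y10.34 E1.1844
G1 X-7.31 Y7.31 E1.3817
G1 X-10.34 Y0.00 E1.5791

At z = 1.2 mm: the cone contributes a regular 8-gon of circumradius 10.338 (interpolated between r1=10.5 and r2=8 at t=0.065); the cylinder at (3, 0) does not reach this height (z outside [1.5, 20.5]); the cube at (1, 9) is absent (z outside [8, 13.5]); Subtracting the remaining from the first: none of the subtracted shapes is present at this height, so the cone is unchanged — 1 connected region. The outline is a single polygon with 8 vertices. Extrusion per mm of travel: 0.4 × 0.15 / (π × 0.875²) = 0.024945. Accumulating E over each segment gives final E = 1.5791.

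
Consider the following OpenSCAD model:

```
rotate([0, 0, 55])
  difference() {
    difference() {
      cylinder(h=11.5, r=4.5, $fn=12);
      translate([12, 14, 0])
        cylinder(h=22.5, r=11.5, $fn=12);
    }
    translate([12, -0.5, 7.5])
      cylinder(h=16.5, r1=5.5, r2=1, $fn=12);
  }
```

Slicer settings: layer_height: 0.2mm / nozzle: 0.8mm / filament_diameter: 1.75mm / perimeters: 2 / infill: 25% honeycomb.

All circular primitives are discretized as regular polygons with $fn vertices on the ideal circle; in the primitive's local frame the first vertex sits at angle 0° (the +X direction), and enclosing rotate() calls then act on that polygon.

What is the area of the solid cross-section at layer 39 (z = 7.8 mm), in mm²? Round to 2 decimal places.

60.75 mm²

At z = 7.8 mm: the r=4.5 cylinder contributes a regular 12-gon of circumradius 4.5 (area = (12/2)·4.500²·sin(360°/12) = 60.75 mm²); the r=11.5 cylinder at (12, 14) contributes a regular 12-gon of circumradius 11.5 (area = (12/2)·11.500²·sin(360°/12) = 396.75 mm²); Taking the first minus the rest: starting from the r=4.5 cylinder (60.75 mm²), the r=11.5 cylinder at (12, 14) misses the remaining region (no effect) — area = 60.75 mm²; the cone at (12, -0.5) (r1=5.5→r2=1) has section circumradius 5.418 here — a regular 12-gon (area = (12/2)·5.418²·sin(360°/12) = 88.07 mm²); Taking the first minus the rest: starting from that combined region (60.75 mm²), the cone at (12, -0.5) misses the remaining region (no effect) — area = 60.75 mm²; (rotated 55° about Z; rotation is an isometry so areas/perimeters/island counts are preserved). Overall, the cross-section is a single solid region. Net area = 60.75 mm².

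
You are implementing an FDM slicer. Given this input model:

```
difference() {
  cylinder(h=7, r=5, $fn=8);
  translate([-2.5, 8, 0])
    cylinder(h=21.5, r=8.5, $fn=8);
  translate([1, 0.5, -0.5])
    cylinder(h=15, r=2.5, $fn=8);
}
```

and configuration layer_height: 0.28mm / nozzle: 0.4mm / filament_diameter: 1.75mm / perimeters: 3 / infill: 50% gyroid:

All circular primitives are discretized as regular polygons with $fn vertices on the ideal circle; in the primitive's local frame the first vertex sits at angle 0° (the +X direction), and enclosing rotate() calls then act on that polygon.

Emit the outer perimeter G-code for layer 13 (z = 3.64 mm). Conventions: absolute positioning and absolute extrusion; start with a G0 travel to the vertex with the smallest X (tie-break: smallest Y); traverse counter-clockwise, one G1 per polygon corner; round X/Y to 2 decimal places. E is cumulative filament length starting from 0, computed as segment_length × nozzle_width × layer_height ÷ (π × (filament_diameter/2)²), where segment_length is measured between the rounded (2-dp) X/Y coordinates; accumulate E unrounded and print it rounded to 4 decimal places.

At z = 3.64 mm: the r=5 cylinder contributes a regular 8-gon of circumradius 5; the r=8.5 cylinder at (-2.5, 8) gives a regular 8-gon of circumradius 8.5 (constant along its height); the r=2.5 cylinder at (1, 0.5) gives a regular 8-gon of circumradius 2.5 (constant along its height); Subtracting the remaining from the first: starting from the r=5 cylinder, the r=8.5 cylinder at (-2.5, 8) partially overlaps it — only the 28.47 mm² overlap (of its 204.35 mm²) is removed, clipping the outline; the r=2.5 cylinder at (1, 0.5) partially overlaps it — only the 10.76 mm² overlap (of its 17.68 mm²) is removed, clipping the outline — 1 connected region. The outline is a single polygon with 15 vertices. Extrusion per mm of travel: 0.4 × 0.28 / (π × 0.875²) = 0.046564. Accumulating E over each segment gives final E = 1.5174.

G0 X-5.00 Y0.00 Z3.64
G1 X-3.54 Y-3.54 E0.1783
G1 X0.00 Y-5.00 E0.3566
G1 X3.54 Y-3.54 E0.5349
G1 X5.00 Y0.00 E0.7132
G1 X3.84 Y2.79 E0.8539
G1 X3.51 Y1.99 E0.8942
G1 X2.97 Y1.77 E0.9214
G1 X3.50 Y0.50 E0.9854
G1 X2.77 Y-1.27 E1.0746
G1 X1.00 Y-2.00 E1.1638
G1 X-0.77 Y-1.27 E1.2529
G1 X-1.29 Y0.00 E1.3168
G1 X-2.50 Y-0.50 E1.3778
G1 X-4.81 Y0.46 E1.4943
G1 X-5.00 Y0.00 E1.5174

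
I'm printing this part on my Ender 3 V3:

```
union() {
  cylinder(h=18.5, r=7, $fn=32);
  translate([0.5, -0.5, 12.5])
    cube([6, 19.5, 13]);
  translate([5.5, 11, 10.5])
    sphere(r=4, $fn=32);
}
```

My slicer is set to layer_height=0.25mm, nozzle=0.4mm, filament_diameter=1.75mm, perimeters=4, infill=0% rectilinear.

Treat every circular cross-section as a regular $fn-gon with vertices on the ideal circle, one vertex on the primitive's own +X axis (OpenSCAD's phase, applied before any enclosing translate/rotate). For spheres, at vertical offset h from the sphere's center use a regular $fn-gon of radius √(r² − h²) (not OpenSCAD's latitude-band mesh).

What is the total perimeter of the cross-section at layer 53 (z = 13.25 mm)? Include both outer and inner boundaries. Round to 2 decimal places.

At z = 13.25 mm: the r=7 cylinder gives a regular 32-gon of circumradius 7 (constant along its height) (perimeter = 2·32·7.000·sin(180°/32) = 43.91 mm); the 6×19.5 cube at (0.5, -0.5) contributes its full rectangle (perimeter 51.00 mm); the sphere at (5.5, 11): section is a regular 32-gon, circumradius = √(r²−h²) = √(4²−2.75²) = 2.905 (perimeter = 2·32·2.905·sin(180°/32) = 18.22 mm); Taking the union: the regions partially overlap (shared area 55.78 mm²), so the edge portions inside another operand are dropped and the merged outline is re-measured after clipping — boundary = 72.18 mm. Overall, the cross-section is a single solid region. Total boundary length (outer) = 72.18 mm.

72.18 mm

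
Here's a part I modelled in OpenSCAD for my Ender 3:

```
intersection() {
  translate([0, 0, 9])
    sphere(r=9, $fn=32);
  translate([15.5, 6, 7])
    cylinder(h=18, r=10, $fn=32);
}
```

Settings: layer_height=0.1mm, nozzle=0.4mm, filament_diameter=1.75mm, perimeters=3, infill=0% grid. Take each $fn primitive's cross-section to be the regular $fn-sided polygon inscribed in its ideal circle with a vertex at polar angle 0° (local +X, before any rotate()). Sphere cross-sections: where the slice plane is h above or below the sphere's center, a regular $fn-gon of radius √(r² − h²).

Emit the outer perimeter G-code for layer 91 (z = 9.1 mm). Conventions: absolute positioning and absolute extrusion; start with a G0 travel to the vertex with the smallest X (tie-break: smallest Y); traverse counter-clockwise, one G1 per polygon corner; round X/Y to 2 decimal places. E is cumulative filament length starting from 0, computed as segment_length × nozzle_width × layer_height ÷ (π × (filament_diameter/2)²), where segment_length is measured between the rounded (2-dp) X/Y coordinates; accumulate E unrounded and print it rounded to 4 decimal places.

At z = 9.1 mm: the r=9 sphere contributes a regular 32-gon of circumradius √(9²−0.1²) = 8.999; the r=10 cylinder at (15.5, 6) gives a regular 32-gon of circumradius 10 (constant along its height); Keeping only the common overlap: the r=10 cylinder at (15.5, 6) partially overlaps the r=9 sphere; clipping to the common part keeps 14.18 mm² — 1 connected region. The outline is a single polygon with 12 vertices. Extrusion per mm of travel: 0.4 × 0.1 / (π × 0.875²) = 0.016630. Accumulating E over each segment gives final E = 0.3137.

G0 X5.50 Y6.00 Z9.10
G1 X5.69 Y4.05 E0.0326
G1 X6.26 Y2.17 E0.0653
G1 X7.19 Y0.44 E0.0979
G1 X8.43 Y-1.07 E0.1304
G1 X8.86 Y-1.42 E0.1396
G1 X9.00 Y0.00 E0.1634
G1 X8.83 Y1.76 E0.1928
G1 X8.31 Y3.44 E0.2220
G1 X7.48 Y5.00 E0.2514
G1 X6.36 Y6.36 E0.2807
G1 X5.60 Y6.99 E0.2971
G1 X5.50 Y6.00 E0.3137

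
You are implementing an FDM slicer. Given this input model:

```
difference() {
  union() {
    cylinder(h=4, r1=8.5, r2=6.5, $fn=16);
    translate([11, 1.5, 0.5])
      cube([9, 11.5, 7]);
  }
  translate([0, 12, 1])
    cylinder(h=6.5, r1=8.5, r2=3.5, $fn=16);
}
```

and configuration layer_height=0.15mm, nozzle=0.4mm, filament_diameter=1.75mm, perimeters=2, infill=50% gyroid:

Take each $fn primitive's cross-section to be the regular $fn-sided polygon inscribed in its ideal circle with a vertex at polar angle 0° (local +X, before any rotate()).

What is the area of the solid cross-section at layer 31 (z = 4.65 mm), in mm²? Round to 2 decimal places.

At z = 4.65 mm: the cone does not reach this height (z outside [0, 4]); the cube at (11, 1.5) (footprint 9×11.5) is included at this height (area 103.50 mm²); Merging all regions: only the 9×11.5 cube at (11, 1.5) is present, so the union is just that shape — area = 103.50 mm²; the cone at (0, 12) (r1=8.5→r2=3.5) has section circumradius 5.692 here — a regular 16-gon (area = (16/2)·5.692²·sin(360°/16) = 99.20 mm²); Subtracting the remaining from the first: starting from the result so far (103.50 mm²), the cone at (0, 12) misses the remaining region (no effect) — area = 103.50 mm². Overall, the cross-section is a single solid region. Net area = 103.50 mm².

103.50 mm²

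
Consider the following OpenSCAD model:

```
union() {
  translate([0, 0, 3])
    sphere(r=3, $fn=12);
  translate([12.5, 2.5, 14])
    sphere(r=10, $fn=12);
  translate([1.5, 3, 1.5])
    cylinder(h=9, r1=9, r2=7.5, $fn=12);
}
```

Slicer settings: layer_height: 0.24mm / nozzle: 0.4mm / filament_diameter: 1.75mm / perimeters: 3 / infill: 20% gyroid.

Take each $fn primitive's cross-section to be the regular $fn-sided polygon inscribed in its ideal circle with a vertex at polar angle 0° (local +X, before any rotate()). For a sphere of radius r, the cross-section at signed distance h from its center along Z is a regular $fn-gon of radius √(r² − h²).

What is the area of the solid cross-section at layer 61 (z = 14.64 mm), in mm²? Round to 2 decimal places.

At z = 14.64 mm: the sphere is not intersected at this z (|z−center|=11.640 > r=3); the sphere at (12.5, 2.5): section is a regular 12-gon, circumradius = √(r²−h²) = √(10²−0.64²) = 9.979 (area = (12/2)·9.979²·sin(360°/12) = 298.77 mm²); the cone at (1.5, 3) is absent (z outside [1.5, 10.5]); Combining (union): only the r=10 sphere at (12.5, 2.5) is present, so the union is just that shape — area = 298.77 mm². Overall, the cross-section is a single solid region. Net area = 298.77 mm².

298.77 mm²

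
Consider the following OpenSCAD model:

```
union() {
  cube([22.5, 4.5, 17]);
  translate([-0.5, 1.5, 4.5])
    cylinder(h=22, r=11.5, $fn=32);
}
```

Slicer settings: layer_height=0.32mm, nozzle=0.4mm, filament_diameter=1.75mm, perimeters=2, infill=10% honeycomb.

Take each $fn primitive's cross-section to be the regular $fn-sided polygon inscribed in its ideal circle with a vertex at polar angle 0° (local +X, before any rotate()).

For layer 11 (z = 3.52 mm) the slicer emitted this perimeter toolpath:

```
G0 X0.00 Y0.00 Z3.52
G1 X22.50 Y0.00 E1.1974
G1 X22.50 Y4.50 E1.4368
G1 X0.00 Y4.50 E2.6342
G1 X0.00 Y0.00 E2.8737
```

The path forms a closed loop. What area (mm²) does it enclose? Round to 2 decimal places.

Apply the shoelace formula to the sequence of (X, Y) vertices; enclosed area = 101.25 mm².

101.25 mm²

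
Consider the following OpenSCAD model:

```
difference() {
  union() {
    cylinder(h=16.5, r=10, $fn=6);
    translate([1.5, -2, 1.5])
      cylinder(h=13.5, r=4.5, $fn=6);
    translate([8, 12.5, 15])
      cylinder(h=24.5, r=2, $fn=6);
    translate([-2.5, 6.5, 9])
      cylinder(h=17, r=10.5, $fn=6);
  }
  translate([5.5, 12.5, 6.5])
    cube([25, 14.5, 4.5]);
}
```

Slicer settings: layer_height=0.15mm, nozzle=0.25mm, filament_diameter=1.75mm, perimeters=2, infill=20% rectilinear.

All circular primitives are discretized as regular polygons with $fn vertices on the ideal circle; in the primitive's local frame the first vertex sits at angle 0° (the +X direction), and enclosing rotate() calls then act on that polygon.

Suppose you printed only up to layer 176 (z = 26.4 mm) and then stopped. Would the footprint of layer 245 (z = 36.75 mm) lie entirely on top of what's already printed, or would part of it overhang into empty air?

Compare the two slices. At z = 26.4: the cylinder is not intersected at this z (z outside [0, 16.5]); the cylinder at (1.5, -2) is not intersected at this z (z outside [1.5, 15]); the r=2 cylinder at (8, 12.5) gives a regular 6-gon of circumradius 2 (constant along its height) (area = (6/2)·2.000²·sin(360°/6) = 10.39 mm²); the cylinder at (-2.5, 6.5) does not reach this height (z outside [9, 26]); Combining (union): only the r=2 cylinder at (8, 12.5) is present, so the union is just that shape — area = 10.39 mm²; the cube at (5.5, 12.5) does not reach this height (z outside [6.5, 11]); After the difference (first − rest): none of the subtracted shapes is present at this height, so the result so far is unchanged — area = 10.39 mm². At z = 36.75: the cylinder is absent (z outside [0, 16.5]); the cylinder at (1.5, -2) is not intersected at this z (z outside [1.5, 15]); the r=2 cylinder at (8, 12.5) contributes a regular 6-gon of circumradius 2 (area = (6/2)·2.000²·sin(360°/6) = 10.39 mm²); the cylinder at (-2.5, 6.5) is not intersected at this z (z outside [9, 26]); Taking the union: only the r=2 cylinder at (8, 12.5) is present, so the union is just that shape — area = 10.39 mm²; the cube at (5.5, 12.5) does not reach this height (z outside [6.5, 11]); After the difference (first − rest): none of the subtracted shapes is present at this height, so that combined region is unchanged — area = 10.39 mm². Checking containment: the cross-section at z = 36.75 is a subset of the cross-section at z = 26.4.

entirely on top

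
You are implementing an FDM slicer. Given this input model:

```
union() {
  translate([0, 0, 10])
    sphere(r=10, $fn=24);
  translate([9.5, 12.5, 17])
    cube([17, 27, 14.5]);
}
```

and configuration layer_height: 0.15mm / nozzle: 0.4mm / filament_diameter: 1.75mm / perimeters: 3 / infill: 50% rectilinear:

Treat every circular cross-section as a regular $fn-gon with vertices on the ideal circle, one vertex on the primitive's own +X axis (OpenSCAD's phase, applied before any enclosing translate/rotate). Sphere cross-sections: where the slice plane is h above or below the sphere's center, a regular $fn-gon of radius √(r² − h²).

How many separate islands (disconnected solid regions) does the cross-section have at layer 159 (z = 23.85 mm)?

At z = 23.85 mm: the sphere does not reach this height (|z−center|=13.850 > r=10); the cube at (9.5, 12.5) (footprint 17×27) is included at this height; Merging all regions: only the 17×27 cube at (9.5, 12.5) is present, so the union is just that shape — 1 connected region. Overall, the cross-section is a single solid region. Island count = 1.

1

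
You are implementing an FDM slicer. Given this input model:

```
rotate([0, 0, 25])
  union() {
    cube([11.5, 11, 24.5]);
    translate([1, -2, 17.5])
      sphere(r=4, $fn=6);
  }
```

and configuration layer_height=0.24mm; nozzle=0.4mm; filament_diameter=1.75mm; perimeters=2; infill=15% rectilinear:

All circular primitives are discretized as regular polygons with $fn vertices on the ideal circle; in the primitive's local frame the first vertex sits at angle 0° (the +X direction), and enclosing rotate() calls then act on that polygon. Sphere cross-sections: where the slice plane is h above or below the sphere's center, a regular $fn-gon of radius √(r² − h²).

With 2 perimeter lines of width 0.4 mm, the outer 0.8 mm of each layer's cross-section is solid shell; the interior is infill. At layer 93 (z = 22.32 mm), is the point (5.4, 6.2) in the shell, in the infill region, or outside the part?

At z = 22.32 mm: the cube is present — its section is the full 11.5×11 rectangle; the sphere at (1, -2) is not intersected at this z (|z−center|=4.820 > r=4); Combining (union): only the 11.5×11 cube is present, so the union is just that shape — 1 connected region; (whole slice rotated 25° about Z — lengths, areas and connectivity unchanged). Overall, the cross-section is a single solid region. Undo the 25° rotation: the query point maps to (7.514, 3.337) in the un-rotated model frame. The nearest boundary edge runs (0.00, 0.00)→(11.50, 0.00); distance from the point to it = 3.34 mm. The point is inside the cross-section and 3.34 mm from the nearest boundary — more than the 0.8 mm shell width (2 × 0.4), so it's in the infill interior.

infill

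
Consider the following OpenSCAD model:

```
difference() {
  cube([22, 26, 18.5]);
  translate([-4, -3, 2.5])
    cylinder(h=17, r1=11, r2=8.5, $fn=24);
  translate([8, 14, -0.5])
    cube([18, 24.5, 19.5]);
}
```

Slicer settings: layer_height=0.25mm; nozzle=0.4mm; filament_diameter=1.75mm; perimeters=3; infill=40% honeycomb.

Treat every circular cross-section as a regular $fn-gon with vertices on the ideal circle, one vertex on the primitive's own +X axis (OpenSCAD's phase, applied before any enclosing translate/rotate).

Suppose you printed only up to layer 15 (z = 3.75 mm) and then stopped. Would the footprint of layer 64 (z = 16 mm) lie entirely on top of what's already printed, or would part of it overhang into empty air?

part overhangs

Compare the two slices. At z = 3.75: the 22×26 cube contributes its full rectangle (area 572.00 mm²); the cone at (-4, -3) contributes a regular 24-gon of circumradius 10.816 (interpolated between r1=11 and r2=8.5 at t=0.074) (area = (24/2)·10.816²·sin(360°/24) = 363.35 mm²); the cube at (8, 14) is present — its section is the full 18×24.5 rectangle (area 441.00 mm²); Taking the first minus the rest: starting from the 22×26 cube (572.00 mm²), the cone at (-4, -3) partially overlaps it — only the 28.98 mm² overlap (of its 363.35 mm²) is removed, clipping the outline; the 18×24.5 cube at (8, 14) partially overlaps it — only the 168.00 mm² overlap (of its 441.00 mm²) is removed, clipping the outline — area = 375.02 mm². At z = 16: the cube (footprint 22×26) is included at this height (area 572.00 mm²); the cone at (-4, -3): at t=0.794 of its height the radius interpolates to r₁+(r₂−r₁)t = 9.015, giving a regular 24-gon of that circumradius (area = (24/2)·9.015²·sin(360°/24) = 252.39 mm²); the 18×24.5 cube at (8, 14) contributes its full rectangle (area 441.00 mm²); Taking the first minus the rest: starting from the 22×26 cube (572.00 mm²), the cone at (-4, -3) partially overlaps it — only the 14.10 mm² overlap (of its 252.39 mm²) is removed, clipping the outline; the 18×24.5 cube at (8, 14) partially overlaps it — only the 168.00 mm² overlap (of its 441.00 mm²) is removed, clipping the outline — area = 389.90 mm². Checking containment: at z = 16 the cross-section extends beyond the z = 3.75 cross-section by about 14.88 mm².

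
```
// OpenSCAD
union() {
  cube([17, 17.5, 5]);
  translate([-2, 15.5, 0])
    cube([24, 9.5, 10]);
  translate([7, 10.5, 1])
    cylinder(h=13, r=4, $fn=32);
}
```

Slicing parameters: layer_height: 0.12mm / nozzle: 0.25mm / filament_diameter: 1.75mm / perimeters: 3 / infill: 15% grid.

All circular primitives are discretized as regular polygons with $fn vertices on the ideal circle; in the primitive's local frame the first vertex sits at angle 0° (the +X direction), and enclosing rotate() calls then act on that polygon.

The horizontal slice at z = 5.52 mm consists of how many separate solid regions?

2

At z = 5.52 mm: the cube does not reach this height (z outside [0, 5]); the cube at (-2, 15.5) (footprint 24×9.5) is included at this height; the r=4 cylinder at (7, 10.5) gives a regular 32-gon of circumradius 4 (constant along its height); Merging all regions: the 2 present regions are separate (no shared area or edge), so areas and boundary lengths simply add and each stays a separate island — 2 connected regions. The result has 2 disconnected regions.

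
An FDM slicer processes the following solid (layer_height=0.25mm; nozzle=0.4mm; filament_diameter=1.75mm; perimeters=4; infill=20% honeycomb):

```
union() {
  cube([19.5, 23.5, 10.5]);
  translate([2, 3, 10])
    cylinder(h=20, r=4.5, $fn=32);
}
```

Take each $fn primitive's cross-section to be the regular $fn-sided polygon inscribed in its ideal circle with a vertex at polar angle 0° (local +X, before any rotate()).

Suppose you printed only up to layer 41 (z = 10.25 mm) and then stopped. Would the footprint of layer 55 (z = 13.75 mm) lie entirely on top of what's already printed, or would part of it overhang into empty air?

entirely on top

Compare the two slices. At z = 10.25: the 19.5×23.5 cube contributes its full rectangle (area 458.25 mm²); the cylinder at (2, 3): section is a regular 32-gon, circumradius r=4.5 (area = (32/2)·4.500²·sin(360°/32) = 63.21 mm²); Combining (union): the regions partially overlap — summed areas 521.46 mm² minus the doubly-counted overlap 42.84 mm² gives 478.62 mm² — area = 478.62 mm². At z = 13.75: the cube is not intersected at this z (z outside [0, 10.5]); the r=4.5 cylinder at (2, 3) gives a regular 32-gon of circumradius 4.5 (constant along its height) (area = (32/2)·4.500²·sin(360°/32) = 63.21 mm²); Taking the union: only the r=4.5 cylinder at (2, 3) is present, so the union is just that shape — area = 63.21 mm². Checking containment: the cross-section at z = 13.75 is a subset of the cross-section at z = 10.25.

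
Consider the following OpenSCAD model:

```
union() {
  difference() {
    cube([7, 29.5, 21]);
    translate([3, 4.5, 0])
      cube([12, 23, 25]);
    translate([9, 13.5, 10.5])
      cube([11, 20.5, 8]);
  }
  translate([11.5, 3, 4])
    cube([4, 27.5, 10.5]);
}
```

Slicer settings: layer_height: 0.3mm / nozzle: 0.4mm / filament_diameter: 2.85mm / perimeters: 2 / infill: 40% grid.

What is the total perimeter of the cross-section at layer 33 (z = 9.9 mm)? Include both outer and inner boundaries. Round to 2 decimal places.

At z = 9.9 mm: the 7×29.5 cube contributes its full rectangle (perimeter 73.00 mm); the cube at (3, 4.5) is present — its section is the full 12×23 rectangle (perimeter 70.00 mm); the cube at (9, 13.5) is not intersected at this z (z outside [10.5, 18.5]); Taking the first minus the rest: starting from the 7×29.5 cube, the 12×23 cube at (3, 4.5) partially overlaps it — only the 92.00 mm² overlap (of its 276.00 mm²) is removed, clipping the outline — boundary = 81.00 mm; the cube at (11.5, 3) (footprint 4×27.5) is included at this height (perimeter 63.00 mm); Combining (union): the 2 present regions are separate (no shared area or edge), so areas and boundary lengths simply add and each stays a separate island — boundary = 144.00 mm. Overall, the cross-section has 2 separate islands. Total boundary length (outer) = 144.00 mm.

144.00 mm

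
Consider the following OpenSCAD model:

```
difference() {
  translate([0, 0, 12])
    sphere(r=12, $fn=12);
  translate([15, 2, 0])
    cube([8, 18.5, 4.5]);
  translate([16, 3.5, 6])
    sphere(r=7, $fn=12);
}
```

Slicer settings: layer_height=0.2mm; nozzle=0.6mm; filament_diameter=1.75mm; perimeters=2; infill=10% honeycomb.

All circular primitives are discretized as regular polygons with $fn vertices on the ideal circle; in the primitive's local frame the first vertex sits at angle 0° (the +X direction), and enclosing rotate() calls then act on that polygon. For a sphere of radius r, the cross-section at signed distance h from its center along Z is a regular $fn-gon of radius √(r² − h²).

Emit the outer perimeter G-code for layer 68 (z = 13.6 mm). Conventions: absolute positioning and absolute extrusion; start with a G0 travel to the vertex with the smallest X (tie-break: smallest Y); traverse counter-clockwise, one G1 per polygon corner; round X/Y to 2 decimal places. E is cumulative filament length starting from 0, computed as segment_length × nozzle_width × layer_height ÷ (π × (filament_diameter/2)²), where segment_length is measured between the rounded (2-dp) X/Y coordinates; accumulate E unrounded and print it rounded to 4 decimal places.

G0 X-11.89 Y0.00 Z13.60
G1 X-10.30 Y-5.95 E0.3073
G1 X-5.95 Y-10.30 E0.6142
G1 X0.00 Y-11.89 E0.9214
G1 X5.95 Y-10.30 E1.2287
G1 X10.30 Y-5.95 E1.5356
G1 X11.89 Y0.00 E1.8429
G1 X10.30 Y5.95 E2.1501
G1 X5.95 Y10.30 E2.4571
G1 X0.00 Y11.89 E2.7643
G1 X-5.95 Y10.30 E3.0716
G1 X-10.30 Y5.95 E3.3785
G1 X-11.89 Y0.00 E3.6858

At z = 13.6 mm: the r=12 sphere slices to a regular 12-gon of circumradius 11.893 (√(r²−h²) with h=1.6 from center); the cube at (15, 2) is absent (z outside [0, 4.5]); the sphere at (16, 3.5) does not reach this height (|z−center|=7.600 > r=7); After the difference (first − rest): none of the subtracted shapes is present at this height, so the r=12 sphere is unchanged — 1 connected region. The outline is a single polygon with 12 vertices. Extrusion per mm of travel: 0.6 × 0.2 / (π × 0.875²) = 0.049890. Accumulating E over each segment gives final E = 3.6858.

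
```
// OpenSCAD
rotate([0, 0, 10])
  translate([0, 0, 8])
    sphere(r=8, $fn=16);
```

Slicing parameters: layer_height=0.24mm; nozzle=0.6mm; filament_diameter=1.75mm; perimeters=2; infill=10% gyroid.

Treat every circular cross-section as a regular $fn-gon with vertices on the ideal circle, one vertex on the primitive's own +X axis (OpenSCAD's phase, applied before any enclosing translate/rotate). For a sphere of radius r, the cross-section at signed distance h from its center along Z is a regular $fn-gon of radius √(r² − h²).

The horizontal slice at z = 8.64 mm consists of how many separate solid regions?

1

At z = 8.64 mm: the sphere: section is a regular 16-gon, circumradius = √(r²−h²) = √(8²−0.64²) = 7.974; (rotated 10° about Z; rotation is an isometry so areas/perimeters/island counts are preserved). The result has 1 disconnected region.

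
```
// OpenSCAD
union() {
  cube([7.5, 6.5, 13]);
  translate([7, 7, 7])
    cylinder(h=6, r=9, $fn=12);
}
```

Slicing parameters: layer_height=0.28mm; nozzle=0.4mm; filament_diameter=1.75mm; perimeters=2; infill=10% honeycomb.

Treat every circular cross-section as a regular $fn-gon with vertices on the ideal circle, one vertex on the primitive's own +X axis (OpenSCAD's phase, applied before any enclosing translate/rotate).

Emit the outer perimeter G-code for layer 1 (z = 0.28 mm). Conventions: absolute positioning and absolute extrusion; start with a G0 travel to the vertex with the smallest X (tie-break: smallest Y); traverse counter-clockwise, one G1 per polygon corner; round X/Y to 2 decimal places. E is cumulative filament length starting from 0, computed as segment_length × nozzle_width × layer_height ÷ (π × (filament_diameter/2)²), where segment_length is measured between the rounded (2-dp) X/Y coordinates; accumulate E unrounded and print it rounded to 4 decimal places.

G0 X0.00 Y0.00 Z0.28
G1 X7.50 Y0.00 E0.3492
G1 X7.50 Y6.50 E0.6519
G1 X0.00 Y6.50 E1.0011
G1 X0.00 Y0.00 E1.3038

At z = 0.28 mm: the cube is present — its section is the full 7.5×6.5 rectangle; the cylinder at (7, 7) does not reach this height (z outside [7, 13]); Taking the union: only the 7.5×6.5 cube is present, so the union is just that shape — 1 connected region. The outline is a single polygon with 4 vertices. Extrusion per mm of travel: 0.4 × 0.28 / (π × 0.875²) = 0.046564. Accumulating E over each segment gives final E = 1.3038.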